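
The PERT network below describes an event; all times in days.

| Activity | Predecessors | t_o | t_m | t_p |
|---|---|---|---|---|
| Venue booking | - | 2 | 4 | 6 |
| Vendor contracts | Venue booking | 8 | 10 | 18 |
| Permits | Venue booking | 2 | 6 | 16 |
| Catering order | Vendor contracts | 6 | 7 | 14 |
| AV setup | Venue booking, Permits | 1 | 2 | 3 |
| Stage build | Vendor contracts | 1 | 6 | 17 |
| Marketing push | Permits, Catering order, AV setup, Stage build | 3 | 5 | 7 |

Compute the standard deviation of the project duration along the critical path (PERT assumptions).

2.33 days

te_Venue booking = (2 + 4·4 + 6)/6 = 24/6 = 4; σ²_Venue booking = ((6−2)/6)² = 0.444
te_Vendor contracts = (8 + 4·10 + 18)/6 = 66/6 = 11; σ²_Vendor contracts = ((18−8)/6)² = 2.778
te_Permits = (2 + 4·6 + 16)/6 = 42/6 = 7; σ²_Permits = ((16−2)/6)² = 5.444
te_Catering order = (6 + 4·7 + 14)/6 = 48/6 = 8; σ²_Catering order = ((14−6)/6)² = 1.778
te_AV setup = (1 + 4·2 + 3)/6 = 12/6 = 2; σ²_AV setup = ((3−1)/6)² = 0.111
te_Stage build = (1 + 4·6 + 17)/6 = 42/6 = 7; σ²_Stage build = ((17−1)/6)² = 7.111
te_Marketing push = (3 + 4·5 + 7)/6 = 30/6 = 5; σ²_Marketing push = ((7−3)/6)² = 0.444

Forward pass:
ES_Venue booking = 0; EF_Venue booking = 4
ES_Vendor contracts = 4; EF_Vendor contracts = 4+11 = 15
ES_Permits = 4; EF_Permits = 4+7 = 11
ES_Catering order = 15; EF_Catering order = 15+8 = 23
ES_AV setup = max(EF_Venue booking=4, EF_Permits=11) = 11; EF_AV setup = 11+2 = 13
ES_Stage build = 15; EF_Stage build = 15+7 = 22
ES_Marketing push = max(EF_Permits=11, EF_Catering order=23, EF_AV setup=13, EF_Stage build=22) = 23; EF_Marketing push = 23+5 = 28
Expected project duration μ = 28 days. Critical path: Venue booking → Vendor contracts → Catering order → Marketing push.

Variance along critical path = 0.444 + 2.778 + 1.778 + 0.444 = 5.444
σ = √5.444 = 2.333 days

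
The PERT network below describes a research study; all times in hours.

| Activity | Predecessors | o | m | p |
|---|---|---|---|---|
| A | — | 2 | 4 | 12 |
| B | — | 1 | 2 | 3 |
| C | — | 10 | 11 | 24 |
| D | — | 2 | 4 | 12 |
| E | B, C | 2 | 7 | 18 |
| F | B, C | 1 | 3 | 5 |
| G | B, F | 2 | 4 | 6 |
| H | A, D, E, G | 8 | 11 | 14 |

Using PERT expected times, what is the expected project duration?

te_A = (2 + 4·4 + 12)/6 = 30/6 = 5
te_B = (1 + 4·2 + 3)/6 = 12/6 = 2
te_C = (10 + 4·11 + 24)/6 = 78/6 = 13
te_D = (2 + 4·4 + 12)/6 = 30/6 = 5
te_E = (2 + 4·7 + 18)/6 = 48/6 = 8
te_F = (1 + 4·3 + 5)/6 = 18/6 = 3
te_G = (2 + 4·4 + 6)/6 = 24/6 = 4
te_H = (8 + 4·11 + 14)/6 = 66/6 = 11

Forward pass:
ES_A = 0; EF_A = 5
ES_B = 0; EF_B = 2
ES_C = 0; EF_C = 13
ES_D = 0; EF_D = 5
ES_E = max(EF_B=2, EF_C=13) = 13; EF_E = 13+8 = 21
ES_F = max(EF_B=2, EF_C=13) = 13; EF_F = 13+3 = 16
ES_G = max(EF_B=2, EF_F=16) = 16; EF_G = 16+4 = 20
ES_H = max(EF_A=5, EF_D=5, EF_E=21, EF_G=20) = 21; EF_H = 21+11 = 32
Expected project duration μ = 32 hours. Critical path: C → E → H.

32 hours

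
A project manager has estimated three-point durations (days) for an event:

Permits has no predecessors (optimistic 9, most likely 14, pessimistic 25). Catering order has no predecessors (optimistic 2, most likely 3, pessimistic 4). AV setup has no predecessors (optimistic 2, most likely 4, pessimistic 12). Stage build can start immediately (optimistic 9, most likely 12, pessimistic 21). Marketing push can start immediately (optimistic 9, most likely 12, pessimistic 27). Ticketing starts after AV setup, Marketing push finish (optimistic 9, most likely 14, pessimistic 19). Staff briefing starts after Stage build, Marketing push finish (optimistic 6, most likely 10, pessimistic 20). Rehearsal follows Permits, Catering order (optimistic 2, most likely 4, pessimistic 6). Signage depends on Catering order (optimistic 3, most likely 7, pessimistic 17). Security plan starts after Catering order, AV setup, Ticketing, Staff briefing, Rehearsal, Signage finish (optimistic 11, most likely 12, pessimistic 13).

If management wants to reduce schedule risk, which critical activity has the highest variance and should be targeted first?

Marketing push

te_Permits = (9 + 4·14 + 25)/6 = 90/6 = 15; σ²_Permits = ((25−9)/6)² = 7.111
te_Catering order = (2 + 4·3 + 4)/6 = 18/6 = 3; σ²_Catering order = ((4−2)/6)² = 0.111
te_AV setup = (2 + 4·4 + 12)/6 = 30/6 = 5; σ²_AV setup = ((12−2)/6)² = 2.778
te_Stage build = (9 + 4·12 + 21)/6 = 78/6 = 13; σ²_Stage build = ((21−9)/6)² = 4.000
te_Marketing push = (9 + 4·12 + 27)/6 = 84/6 = 14; σ²_Marketing push = ((27−9)/6)² = 9.000
te_Ticketing = (9 + 4·14 + 19)/6 = 84/6 = 14; σ²_Ticketing = ((19−9)/6)² = 2.778
te_Staff briefing = (6 + 4·10 + 20)/6 = 66/6 = 11; σ²_Staff briefing = ((20−6)/6)² = 5.444
te_Rehearsal = (2 + 4·4 + 6)/6 = 24/6 = 4; σ²_Rehearsal = ((6−2)/6)² = 0.444
te_Signage = (3 + 4·7 + 17)/6 = 48/6 = 8; σ²_Signage = ((17−3)/6)² = 5.444
te_Security plan = (11 + 4·12 + 13)/6 = 72/6 = 12; σ²_Security plan = ((13−11)/6)² = 0.111

Forward pass:
ES_Permits = 0; EF_Permits = 15
ES_Catering order = 0; EF_Catering order = 3
ES_AV setup = 0; EF_AV setup = 5
ES_Stage build = 0; EF_Stage build = 13
ES_Marketing push = 0; EF_Marketing push = 14
ES_Ticketing = max(EF_AV setup=5, EF_Marketing push=14) = 14; EF_Ticketing = 14+14 = 28
ES_Staff briefing = max(EF_Stage build=13, EF_Marketing push=14) = 14; EF_Staff briefing = 14+11 = 25
ES_Rehearsal = max(EF_Permits=15, EF_Catering order=3) = 15; EF_Rehearsal = 15+4 = 19
ES_Signage = 3; EF_Signage = 3+8 = 11
ES_Security plan = max(EF_Catering order=3, EF_AV setup=5, EF_Ticketing=28, EF_Staff briefing=25, EF_Rehearsal=19, EF_Signage=11) = 28; EF_Security plan = 28+12 = 40
Expected project duration μ = 40 days. Critical path: Marketing push → Ticketing → Security plan.

Variances on critical path: σ²_Marketing push=9.000, σ²_Ticketing=2.778, σ²_Security plan=0.111.
Largest is σ²_Marketing push = 9.000.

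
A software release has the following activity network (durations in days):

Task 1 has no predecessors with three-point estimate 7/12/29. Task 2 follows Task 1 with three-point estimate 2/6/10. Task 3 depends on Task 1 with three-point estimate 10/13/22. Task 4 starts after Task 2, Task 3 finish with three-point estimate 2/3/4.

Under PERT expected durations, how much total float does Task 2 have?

te_Task 1 = (7 + 4·12 + 29)/6 = 84/6 = 14
te_Task 2 = (2 + 4·6 + 10)/6 = 36/6 = 6
te_Task 3 = (10 + 4·13 + 22)/6 = 84/6 = 14
te_Task 4 = (2 + 4·3 + 4)/6 = 18/6 = 3

Forward pass:
ES_Task 1 = 0; EF_Task 1 = 14
ES_Task 2 = 14; EF_Task 2 = 14+6 = 20
ES_Task 3 = 14; EF_Task 3 = 14+14 = 28
ES_Task 4 = max(EF_Task 2=20, EF_Task 3=28) = 28; EF_Task 4 = 28+3 = 31
Expected project duration μ = 31 days. Critical path: Task 1 → Task 3 → Task 4.

Backward pass:
LF_Task 4 = 31; LS_Task 4 = 31−3 = 28
LF_Task 3 = LS_Task 4 = 28; LS_Task 3 = 28−14 = 14
LF_Task 2 = LS_Task 4 = 28; LS_Task 2 = 28−6 = 22
LF_Task 1 = min(LS_Task 2=22, LS_Task 3=14) = 14; LS_Task 1 = 14−14 = 0
Slack_Task 2 = LS_Task 2 − ES_Task 2 = 22 − 14 = 8

8 days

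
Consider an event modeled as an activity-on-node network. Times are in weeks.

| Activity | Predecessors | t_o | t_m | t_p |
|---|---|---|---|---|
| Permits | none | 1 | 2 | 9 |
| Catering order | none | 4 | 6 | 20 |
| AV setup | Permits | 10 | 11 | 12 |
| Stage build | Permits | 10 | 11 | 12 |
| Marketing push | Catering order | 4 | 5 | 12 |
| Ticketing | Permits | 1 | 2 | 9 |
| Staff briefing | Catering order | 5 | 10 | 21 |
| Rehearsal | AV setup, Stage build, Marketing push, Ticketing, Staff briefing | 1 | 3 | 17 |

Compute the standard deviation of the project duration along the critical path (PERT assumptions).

4.62 weeks

te_Permits = (1 + 4·2 + 9)/6 = 18/6 = 3; σ²_Permits = ((9−1)/6)² = 1.778
te_Catering order = (4 + 4·6 + 20)/6 = 48/6 = 8; σ²_Catering order = ((20−4)/6)² = 7.111
te_AV setup = (10 + 4·11 + 12)/6 = 66/6 = 11; σ²_AV setup = ((12−10)/6)² = 0.111
te_Stage build = (10 + 4·11 + 12)/6 = 66/6 = 11; σ²_Stage build = ((12−10)/6)² = 0.111
te_Marketing push = (4 + 4·5 + 12)/6 = 36/6 = 6; σ²_Marketing push = ((12−4)/6)² = 1.778
te_Ticketing = (1 + 4·2 + 9)/6 = 18/6 = 3; σ²_Ticketing = ((9−1)/6)² = 1.778
te_Staff briefing = (5 + 4·10 + 21)/6 = 66/6 = 11; σ²_Staff briefing = ((21−5)/6)² = 7.111
te_Rehearsal = (1 + 4·3 + 17)/6 = 30/6 = 5; σ²_Rehearsal = ((17−1)/6)² = 7.111

Forward pass:
ES_Permits = 0; EF_Permits = 3
ES_Catering order = 0; EF_Catering order = 8
ES_AV setup = 3; EF_AV setup = 3+11 = 14
ES_Stage build = 3; EF_Stage build = 3+11 = 14
ES_Marketing push = 8; EF_Marketing push = 8+6 = 14
ES_Ticketing = 3; EF_Ticketing = 3+3 = 6
ES_Staff briefing = 8; EF_Staff briefing = 8+11 = 19
ES_Rehearsal = max(EF_AV setup=14, EF_Stage build=14, EF_Marketing push=14, EF_Ticketing=6, EF_Staff briefing=19) = 19; EF_Rehearsal = 19+5 = 24
Expected project duration μ = 24 weeks. Critical path: Catering order → Staff briefing → Rehearsal.

Variance along critical path = 7.111 + 7.111 + 7.111 = 21.333
σ = √21.333 = 4.619 weeks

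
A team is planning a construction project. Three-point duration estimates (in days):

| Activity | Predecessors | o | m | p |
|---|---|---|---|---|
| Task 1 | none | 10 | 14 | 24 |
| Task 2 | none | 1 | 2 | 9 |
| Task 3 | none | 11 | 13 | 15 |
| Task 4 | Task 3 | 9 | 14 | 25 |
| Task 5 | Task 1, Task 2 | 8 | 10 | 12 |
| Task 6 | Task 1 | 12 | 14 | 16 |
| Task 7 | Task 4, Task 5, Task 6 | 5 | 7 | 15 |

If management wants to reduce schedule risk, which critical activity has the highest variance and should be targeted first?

Task 1

te_Task 1 = (10 + 4·14 + 24)/6 = 90/6 = 15; σ²_Task 1 = ((24−10)/6)² = 5.444
te_Task 2 = (1 + 4·2 + 9)/6 = 18/6 = 3; σ²_Task 2 = ((9−1)/6)² = 1.778
te_Task 3 = (11 + 4·13 + 15)/6 = 78/6 = 13; σ²_Task 3 = ((15−11)/6)² = 0.444
te_Task 4 = (9 + 4·14 + 25)/6 = 90/6 = 15; σ²_Task 4 = ((25−9)/6)² = 7.111
te_Task 5 = (8 + 4·10 + 12)/6 = 60/6 = 10; σ²_Task 5 = ((12−8)/6)² = 0.444
te_Task 6 = (12 + 4·14 + 16)/6 = 84/6 = 14; σ²_Task 6 = ((16−12)/6)² = 0.444
te_Task 7 = (5 + 4·7 + 15)/6 = 48/6 = 8; σ²_Task 7 = ((15−5)/6)² = 2.778

Forward pass:
ES_Task 1 = 0; EF_Task 1 = 15
ES_Task 2 = 0; EF_Task 2 = 3
ES_Task 3 = 0; EF_Task 3 = 13
ES_Task 4 = 13; EF_Task 4 = 13+15 = 28
ES_Task 5 = max(EF_Task 1=15, EF_Task 2=3) = 15; EF_Task 5 = 15+10 = 25
ES_Task 6 = 15; EF_Task 6 = 15+14 = 29
ES_Task 7 = max(EF_Task 4=28, EF_Task 5=25, EF_Task 6=29) = 29; EF_Task 7 = 29+8 = 37
Expected project duration μ = 37 days. Critical path: Task 1 → Task 6 → Task 7.

Variances on critical path: σ²_Task 1=5.444, σ²_Task 6=0.444, σ²_Task 7=2.778.
Largest is σ²_Task 1 = 5.444.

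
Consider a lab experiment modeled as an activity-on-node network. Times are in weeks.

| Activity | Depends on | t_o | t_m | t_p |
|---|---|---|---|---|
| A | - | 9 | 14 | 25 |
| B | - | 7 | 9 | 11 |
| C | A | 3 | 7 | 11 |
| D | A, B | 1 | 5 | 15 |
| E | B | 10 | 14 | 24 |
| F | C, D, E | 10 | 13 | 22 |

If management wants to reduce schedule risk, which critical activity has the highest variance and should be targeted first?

E

te_A = (9 + 4·14 + 25)/6 = 90/6 = 15; σ²_A = ((25−9)/6)² = 7.111
te_B = (7 + 4·9 + 11)/6 = 54/6 = 9; σ²_B = ((11−7)/6)² = 0.444
te_C = (3 + 4·7 + 11)/6 = 42/6 = 7; σ²_C = ((11−3)/6)² = 1.778
te_D = (1 + 4·5 + 15)/6 = 36/6 = 6; σ²_D = ((15−1)/6)² = 5.444
te_E = (10 + 4·14 + 24)/6 = 90/6 = 15; σ²_E = ((24−10)/6)² = 5.444
te_F = (10 + 4·13 + 22)/6 = 84/6 = 14; σ²_F = ((22−10)/6)² = 4.000

Forward pass:
ES_A = 0; EF_A = 15
ES_B = 0; EF_B = 9
ES_C = 15; EF_C = 15+7 = 22
ES_D = max(EF_A=15, EF_B=9) = 15; EF_D = 15+6 = 21
ES_E = 9; EF_E = 9+15 = 24
ES_F = max(EF_C=22, EF_D=21, EF_E=24) = 24; EF_F = 24+14 = 38
Expected project duration μ = 38 weeks. Critical path: B → E → F.

Variances on critical path: σ²_B=0.444, σ²_E=5.444, σ²_F=4.000.
Largest is σ²_E = 5.444.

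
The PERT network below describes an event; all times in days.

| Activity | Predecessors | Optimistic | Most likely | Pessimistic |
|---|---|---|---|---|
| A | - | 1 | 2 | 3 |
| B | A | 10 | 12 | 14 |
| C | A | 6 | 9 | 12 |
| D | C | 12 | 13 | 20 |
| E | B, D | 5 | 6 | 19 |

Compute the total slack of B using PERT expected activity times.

te_A = (1 + 4·2 + 3)/6 = 12/6 = 2
te_B = (10 + 4·12 + 14)/6 = 72/6 = 12
te_C = (6 + 4·9 + 12)/6 = 54/6 = 9
te_D = (12 + 4·13 + 20)/6 = 84/6 = 14
te_E = (5 + 4·6 + 19)/6 = 48/6 = 8

Forward pass:
ES_A = 0; EF_A = 2
ES_B = 2; EF_B = 2+12 = 14
ES_C = 2; EF_C = 2+9 = 11
ES_D = 11; EF_D = 11+14 = 25
ES_E = max(EF_B=14, EF_D=25) = 25; EF_E = 25+8 = 33
Expected project duration μ = 33 days. Critical path: A → C → D → E.

Backward pass:
LF_E = 33; LS_E = 33−8 = 25
LF_D = LS_E = 25; LS_D = 25−14 = 11
LF_C = LS_D = 11; LS_C = 11−9 = 2
LF_B = LS_E = 25; LS_B = 25−12 = 13
LF_A = min(LS_B=13, LS_C=2) = 2; LS_A = 2−2 = 0
Slack_B = LS_B − ES_B = 13 − 2 = 11

11 days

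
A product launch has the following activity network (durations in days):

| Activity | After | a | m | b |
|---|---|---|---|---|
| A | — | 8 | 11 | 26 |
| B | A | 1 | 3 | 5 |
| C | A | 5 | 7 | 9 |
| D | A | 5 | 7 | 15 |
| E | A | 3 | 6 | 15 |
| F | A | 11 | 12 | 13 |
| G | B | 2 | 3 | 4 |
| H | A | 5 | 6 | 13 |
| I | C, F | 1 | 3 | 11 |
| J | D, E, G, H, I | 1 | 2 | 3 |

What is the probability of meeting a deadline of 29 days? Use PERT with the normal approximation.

te_A = (8 + 4·11 + 26)/6 = 78/6 = 13; σ²_A = ((26−8)/6)² = 9.000
te_B = (1 + 4·3 + 5)/6 = 18/6 = 3; σ²_B = ((5−1)/6)² = 0.444
te_C = (5 + 4·7 + 9)/6 = 42/6 = 7; σ²_C = ((9−5)/6)² = 0.444
te_D = (5 + 4·7 + 15)/6 = 48/6 = 8; σ²_D = ((15−5)/6)² = 2.778
te_E = (3 + 4·6 + 15)/6 = 42/6 = 7; σ²_E = ((15−3)/6)² = 4.000
te_F = (11 + 4·12 + 13)/6 = 72/6 = 12; σ²_F = ((13−11)/6)² = 0.111
te_G = (2 + 4·3 + 4)/6 = 18/6 = 3; σ²_G = ((4−2)/6)² = 0.111
te_H = (5 + 4·6 + 13)/6 = 42/6 = 7; σ²_H = ((13−5)/6)² = 1.778
te_I = (1 + 4·3 + 11)/6 = 24/6 = 4; σ²_I = ((11−1)/6)² = 2.778
te_J = (1 + 4·2 + 3)/6 = 12/6 = 2; σ²_J = ((3−1)/6)² = 0.111

Forward pass:
ES_A = 0; EF_A = 13
ES_B = 13; EF_B = 13+3 = 16
ES_C = 13; EF_C = 13+7 = 20
ES_D = 13; EF_D = 13+8 = 21
ES_E = 13; EF_E = 13+7 = 20
ES_F = 13; EF_F = 13+12 = 25
ES_G = 16; EF_G = 16+3 = 19
ES_H = 13; EF_H = 13+7 = 20
ES_I = max(EF_C=20, EF_F=25) = 25; EF_I = 25+4 = 29
ES_J = max(EF_D=21, EF_E=20, EF_G=19, EF_H=20, EF_I=29) = 29; EF_J = 29+2 = 31
Expected project duration μ = 31 days. Critical path: A → F → I → J.

Variance along critical path = 9.000 + 0.111 + 2.778 + 0.111 = 12.000; σ = √12.000 = 3.464 days.
Z = (29 − 31) / 3.464 = -0.577
P(T ≤ 29) = Φ(-0.577) ≈ 0.282

0.282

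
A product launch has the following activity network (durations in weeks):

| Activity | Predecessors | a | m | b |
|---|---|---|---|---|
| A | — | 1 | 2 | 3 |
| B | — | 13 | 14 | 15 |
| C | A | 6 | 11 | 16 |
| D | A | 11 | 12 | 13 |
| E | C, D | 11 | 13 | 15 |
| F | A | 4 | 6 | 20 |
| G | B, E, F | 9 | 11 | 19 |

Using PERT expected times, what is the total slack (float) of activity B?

te_A = (1 + 4·2 + 3)/6 = 12/6 = 2
te_B = (13 + 4·14 + 15)/6 = 84/6 = 14
te_C = (6 + 4·11 + 16)/6 = 66/6 = 11
te_D = (11 + 4·12 + 13)/6 = 72/6 = 12
te_E = (11 + 4·13 + 15)/6 = 78/6 = 13
te_F = (4 + 4·6 + 20)/6 = 48/6 = 8
te_G = (9 + 4·11 + 19)/6 = 72/6 = 12

Forward pass:
ES_A = 0; EF_A = 2
ES_B = 0; EF_B = 14
ES_C = 2; EF_C = 2+11 = 13
ES_D = 2; EF_D = 2+12 = 14
ES_E = max(EF_C=13, EF_D=14) = 14; EF_E = 14+13 = 27
ES_F = 2; EF_F = 2+8 = 10
ES_G = max(EF_B=14, EF_E=27, EF_F=10) = 27; EF_G = 27+12 = 39
Expected project duration μ = 39 weeks. Critical path: A → D → E → G.

Backward pass:
LF_G = 39; LS_G = 39−12 = 27
LF_F = LS_G = 27; LS_F = 27−8 = 19
LF_E = LS_G = 27; LS_E = 27−13 = 14
LF_D = LS_E = 14; LS_D = 14−12 = 2
LF_C = LS_E = 14; LS_C = 14−11 = 3
LF_B = LS_G = 27; LS_B = 27−14 = 13
LF_A = min(LS_C=3, LS_D=2, LS_F=19) = 2; LS_A = 2−2 = 0
Slack_B = LS_B − ES_B = 13 − 0 = 13

13 weeks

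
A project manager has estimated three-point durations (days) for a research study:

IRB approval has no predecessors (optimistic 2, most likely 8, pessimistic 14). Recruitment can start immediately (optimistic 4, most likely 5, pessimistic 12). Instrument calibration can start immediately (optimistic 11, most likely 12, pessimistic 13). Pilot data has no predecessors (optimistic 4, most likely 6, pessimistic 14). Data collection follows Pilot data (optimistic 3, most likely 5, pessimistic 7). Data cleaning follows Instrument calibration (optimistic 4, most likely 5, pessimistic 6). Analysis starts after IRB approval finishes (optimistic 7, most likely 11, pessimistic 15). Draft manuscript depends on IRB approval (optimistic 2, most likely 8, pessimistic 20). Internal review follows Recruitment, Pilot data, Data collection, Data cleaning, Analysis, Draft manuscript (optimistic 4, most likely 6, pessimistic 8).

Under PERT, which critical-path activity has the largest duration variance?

te_IRB approval = (2 + 4·8 + 14)/6 = 48/6 = 8; σ²_IRB approval = ((14−2)/6)² = 4.000
te_Recruitment = (4 + 4·5 + 12)/6 = 36/6 = 6; σ²_Recruitment = ((12−4)/6)² = 1.778
te_Instrument calibration = (11 + 4·12 + 13)/6 = 72/6 = 12; σ²_Instrument calibration = ((13−11)/6)² = 0.111
te_Pilot data = (4 + 4·6 + 14)/6 = 42/6 = 7; σ²_Pilot data = ((14−4)/6)² = 2.778
te_Data collection = (3 + 4·5 + 7)/6 = 30/6 = 5; σ²_Data collection = ((7−3)/6)² = 0.444
te_Data cleaning = (4 + 4·5 + 6)/6 = 30/6 = 5; σ²_Data cleaning = ((6−4)/6)² = 0.111
te_Analysis = (7 + 4·11 + 15)/6 = 66/6 = 11; σ²_Analysis = ((15−7)/6)² = 1.778
te_Draft manuscript = (2 + 4·8 + 20)/6 = 54/6 = 9; σ²_Draft manuscript = ((20−2)/6)² = 9.000
te_Internal review = (4 + 4·6 + 8)/6 = 36/6 = 6; σ²_Internal review = ((8−4)/6)² = 0.444

Forward pass:
ES_IRB approval = 0; EF_IRB approval = 8
ES_Recruitment = 0; EF_Recruitment = 6
ES_Instrument calibration = 0; EF_Instrument calibration = 12
ES_Pilot data = 0; EF_Pilot data = 7
ES_Data collection = 7; EF_Data collection = 7+5 = 12
ES_Data cleaning = 12; EF_Data cleaning = 12+5 = 17
ES_Analysis = 8; EF_Analysis = 8+11 = 19
ES_Draft manuscript = 8; EF_Draft manuscript = 8+9 = 17
ES_Internal review = max(EF_Recruitment=6, EF_Pilot data=7, EF_Data collection=12, EF_Data cleaning=17, EF_Analysis=19, EF_Draft manuscript=17) = 19; EF_Internal review = 19+6 = 25
Expected project duration μ = 25 days. Critical path: IRB approval → Analysis → Internal review.

Variances on critical path: σ²_IRB approval=4.000, σ²_Analysis=1.778, σ²_Internal review=0.444.
Largest is σ²_IRB approval = 4.000.

IRB approval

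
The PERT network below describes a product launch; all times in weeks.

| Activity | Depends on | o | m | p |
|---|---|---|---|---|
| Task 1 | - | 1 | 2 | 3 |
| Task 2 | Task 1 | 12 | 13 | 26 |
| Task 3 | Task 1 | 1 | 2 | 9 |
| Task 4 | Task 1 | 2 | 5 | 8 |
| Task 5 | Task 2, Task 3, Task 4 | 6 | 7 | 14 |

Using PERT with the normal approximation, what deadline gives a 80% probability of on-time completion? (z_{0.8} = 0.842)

27.3 weeks

te_Task 1 = (1 + 4·2 + 3)/6 = 12/6 = 2; σ²_Task 1 = ((3−1)/6)² = 0.111
te_Task 2 = (12 + 4·13 + 26)/6 = 90/6 = 15; σ²_Task 2 = ((26−12)/6)² = 5.444
te_Task 3 = (1 + 4·2 + 9)/6 = 18/6 = 3; σ²_Task 3 = ((9−1)/6)² = 1.778
te_Task 4 = (2 + 4·5 + 8)/6 = 30/6 = 5; σ²_Task 4 = ((8−2)/6)² = 1.000
te_Task 5 = (6 + 4·7 + 14)/6 = 48/6 = 8; σ²_Task 5 = ((14−6)/6)² = 1.778

Forward pass:
ES_Task 1 = 0; EF_Task 1 = 2
ES_Task 2 = 2; EF_Task 2 = 2+15 = 17
ES_Task 3 = 2; EF_Task 3 = 2+3 = 5
ES_Task 4 = 2; EF_Task 4 = 2+5 = 7
ES_Task 5 = max(EF_Task 2=17, EF_Task 3=5, EF_Task 4=7) = 17; EF_Task 5 = 17+8 = 25
Expected project duration μ = 25 weeks. Critical path: Task 1 → Task 2 → Task 5.

Variance along critical path = 0.111 + 5.444 + 1.778 = 7.333; σ = 2.708 weeks.
D = μ + z·σ = 25 + 0.842·2.708 = 27.3 weeks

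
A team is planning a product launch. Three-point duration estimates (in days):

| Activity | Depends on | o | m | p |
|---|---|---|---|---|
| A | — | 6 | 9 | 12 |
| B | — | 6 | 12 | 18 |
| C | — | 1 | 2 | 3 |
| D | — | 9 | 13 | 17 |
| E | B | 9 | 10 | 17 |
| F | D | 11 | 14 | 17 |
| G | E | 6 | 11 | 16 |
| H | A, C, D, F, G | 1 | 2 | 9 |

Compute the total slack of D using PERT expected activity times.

te_A = (6 + 4·9 + 12)/6 = 54/6 = 9
te_B = (6 + 4·12 + 18)/6 = 72/6 = 12
te_C = (1 + 4·2 + 3)/6 = 12/6 = 2
te_D = (9 + 4·13 + 17)/6 = 78/6 = 13
te_E = (9 + 4·10 + 17)/6 = 66/6 = 11
te_F = (11 + 4·14 + 17)/6 = 84/6 = 14
te_G = (6 + 4·11 + 16)/6 = 66/6 = 11
te_H = (1 + 4·2 + 9)/6 = 18/6 = 3

Forward pass:
ES_A = 0; EF_A = 9
ES_B = 0; EF_B = 12
ES_C = 0; EF_C = 2
ES_D = 0; EF_D = 13
ES_E = 12; EF_E = 12+11 = 23
ES_F = 13; EF_F = 13+14 = 27
ES_G = 23; EF_G = 23+11 = 34
ES_H = max(EF_A=9, EF_C=2, EF_D=13, EF_F=27, EF_G=34) = 34; EF_H = 34+3 = 37
Expected project duration μ = 37 days. Critical path: B → E → G → H.

Backward pass:
LF_H = 37; LS_H = 37−3 = 34
LF_G = LS_H = 34; LS_G = 34−11 = 23
LF_F = LS_H = 34; LS_F = 34−14 = 20
LF_E = LS_G = 23; LS_E = 23−11 = 12
LF_D = min(LS_F=20, LS_H=34) = 20; LS_D = 20−13 = 7
LF_C = LS_H = 34; LS_C = 34−2 = 32
LF_B = LS_E = 12; LS_B = 12−12 = 0
LF_A = LS_H = 34; LS_A = 34−9 = 25
Slack_D = LS_D − ES_D = 7 − 0 = 7

7 days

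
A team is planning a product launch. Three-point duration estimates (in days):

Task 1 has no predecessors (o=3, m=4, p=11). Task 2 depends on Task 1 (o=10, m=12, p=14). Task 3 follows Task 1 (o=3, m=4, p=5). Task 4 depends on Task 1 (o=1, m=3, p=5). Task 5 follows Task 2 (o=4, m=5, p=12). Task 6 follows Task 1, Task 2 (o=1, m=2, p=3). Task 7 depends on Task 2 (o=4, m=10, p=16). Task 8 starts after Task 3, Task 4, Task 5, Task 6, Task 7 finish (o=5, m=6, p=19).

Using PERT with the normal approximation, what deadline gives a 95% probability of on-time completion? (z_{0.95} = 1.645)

te_Task 1 = (3 + 4·4 + 11)/6 = 30/6 = 5; σ²_Task 1 = ((11−3)/6)² = 1.778
te_Task 2 = (10 + 4·12 + 14)/6 = 72/6 = 12; σ²_Task 2 = ((14−10)/6)² = 0.444
te_Task 3 = (3 + 4·4 + 5)/6 = 24/6 = 4; σ²_Task 3 = ((5−3)/6)² = 0.111
te_Task 4 = (1 + 4·3 + 5)/6 = 18/6 = 3; σ²_Task 4 = ((5−1)/6)² = 0.444
te_Task 5 = (4 + 4·5 + 12)/6 = 36/6 = 6; σ²_Task 5 = ((12−4)/6)² = 1.778
te_Task 6 = (1 + 4·2 + 3)/6 = 12/6 = 2; σ²_Task 6 = ((3−1)/6)² = 0.111
te_Task 7 = (4 + 4·10 + 16)/6 = 60/6 = 10; σ²_Task 7 = ((16−4)/6)² = 4.000
te_Task 8 = (5 + 4·6 + 19)/6 = 48/6 = 8; σ²_Task 8 = ((19−5)/6)² = 5.444

Forward pass:
ES_Task 1 = 0; EF_Task 1 = 5
ES_Task 2 = 5; EF_Task 2 = 5+12 = 17
ES_Task 3 = 5; EF_Task 3 = 5+4 = 9
ES_Task 4 = 5; EF_Task 4 = 5+3 = 8
ES_Task 5 = 17; EF_Task 5 = 17+6 = 23
ES_Task 6 = max(EF_Task 1=5, EF_Task 2=17) = 17; EF_Task 6 = 17+2 = 19
ES_Task 7 = 17; EF_Task 7 = 17+10 = 27
ES_Task 8 = max(EF_Task 3=9, EF_Task 4=8, EF_Task 5=23, EF_Task 6=19, EF_Task 7=27) = 27; EF_Task 8 = 27+8 = 35
Expected project duration μ = 35 days. Critical path: Task 1 → Task 2 → Task 7 → Task 8.

Variance along critical path = 1.778 + 0.444 + 4.000 + 5.444 = 11.667; σ = 3.416 days.
D = μ + z·σ = 35 + 1.645·3.416 = 40.6 days

40.6 days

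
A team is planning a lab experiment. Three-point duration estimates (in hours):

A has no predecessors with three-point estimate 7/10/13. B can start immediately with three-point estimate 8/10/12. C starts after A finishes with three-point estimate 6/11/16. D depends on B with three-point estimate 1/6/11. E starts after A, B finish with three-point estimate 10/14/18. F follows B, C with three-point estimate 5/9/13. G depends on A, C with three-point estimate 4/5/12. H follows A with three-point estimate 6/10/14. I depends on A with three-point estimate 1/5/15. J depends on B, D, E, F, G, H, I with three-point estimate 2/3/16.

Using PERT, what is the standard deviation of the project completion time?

3.32 hours

te_A = (7 + 4·10 + 13)/6 = 60/6 = 10; σ²_A = ((13−7)/6)² = 1.000
te_B = (8 + 4·10 + 12)/6 = 60/6 = 10; σ²_B = ((12−8)/6)² = 0.444
te_C = (6 + 4·11 + 16)/6 = 66/6 = 11; σ²_C = ((16−6)/6)² = 2.778
te_D = (1 + 4·6 + 11)/6 = 36/6 = 6; σ²_D = ((11−1)/6)² = 2.778
te_E = (10 + 4·14 + 18)/6 = 84/6 = 14; σ²_E = ((18−10)/6)² = 1.778
te_F = (5 + 4·9 + 13)/6 = 54/6 = 9; σ²_F = ((13−5)/6)² = 1.778
te_G = (4 + 4·5 + 12)/6 = 36/6 = 6; σ²_G = ((12−4)/6)² = 1.778
te_H = (6 + 4·10 + 14)/6 = 60/6 = 10; σ²_H = ((14−6)/6)² = 1.778
te_I = (1 + 4·5 + 15)/6 = 36/6 = 6; σ²_I = ((15−1)/6)² = 5.444
te_J = (2 + 4·3 + 16)/6 = 30/6 = 5; σ²_J = ((16−2)/6)² = 5.444

Forward pass:
ES_A = 0; EF_A = 10
ES_B = 0; EF_B = 10
ES_C = 10; EF_C = 10+11 = 21
ES_D = 10; EF_D = 10+6 = 16
ES_E = max(EF_A=10, EF_B=10) = 10; EF_E = 10+14 = 24
ES_F = max(EF_B=10, EF_C=21) = 21; EF_F = 21+9 = 30
ES_G = max(EF_A=10, EF_C=21) = 21; EF_G = 21+6 = 27
ES_H = 10; EF_H = 10+10 = 20
ES_I = 10; EF_I = 10+6 = 16
ES_J = max(EF_B=10, EF_D=16, EF_E=24, EF_F=30, EF_G=27, EF_H=20, EF_I=16) = 30; EF_J = 30+5 = 35
Expected project duration μ = 35 hours. Critical path: A → C → F → J.

Variance along critical path = 1.000 + 2.778 + 1.778 + 5.444 = 11.000
σ = √11.000 = 3.317 hours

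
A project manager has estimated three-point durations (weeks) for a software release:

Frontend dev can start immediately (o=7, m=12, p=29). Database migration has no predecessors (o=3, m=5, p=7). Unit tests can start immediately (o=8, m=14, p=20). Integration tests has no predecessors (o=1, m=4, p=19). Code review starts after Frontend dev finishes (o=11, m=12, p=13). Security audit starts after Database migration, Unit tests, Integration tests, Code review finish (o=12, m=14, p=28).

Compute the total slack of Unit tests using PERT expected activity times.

te_Frontend dev = (7 + 4·12 + 29)/6 = 84/6 = 14
te_Database migration = (3 + 4·5 + 7)/6 = 30/6 = 5
te_Unit tests = (8 + 4·14 + 20)/6 = 84/6 = 14
te_Integration tests = (1 + 4·4 + 19)/6 = 36/6 = 6
te_Code review = (11 + 4·12 + 13)/6 = 72/6 = 12
te_Security audit = (12 + 4·14 + 28)/6 = 96/6 = 16

Forward pass:
ES_Frontend dev = 0; EF_Frontend dev = 14
ES_Database migration = 0; EF_Database migration = 5
ES_Unit tests = 0; EF_Unit tests = 14
ES_Integration tests = 0; EF_Integration tests = 6
ES_Code review = 14; EF_Code review = 14+12 = 26
ES_Security audit = max(EF_Database migration=5, EF_Unit tests=14, EF_Integration tests=6, EF_Code review=26) = 26; EF_Security audit = 26+16 = 42
Expected project duration μ = 42 weeks. Critical path: Frontend dev → Code review → Security audit.

Backward pass:
LF_Security audit = 42; LS_Security audit = 42−16 = 26
LF_Code review = LS_Security audit = 26; LS_Code review = 26−12 = 14
LF_Integration tests = LS_Security audit = 26; LS_Integration tests = 26−6 = 20
LF_Unit tests = LS_Security audit = 26; LS_Unit tests = 26−14 = 12
LF_Database migration = LS_Security audit = 26; LS_Database migration = 26−5 = 21
LF_Frontend dev = LS_Code review = 14; LS_Frontend dev = 14−14 = 0
Slack_Unit tests = LS_Unit tests − ES_Unit tests = 12 − 0 = 12

12 weeks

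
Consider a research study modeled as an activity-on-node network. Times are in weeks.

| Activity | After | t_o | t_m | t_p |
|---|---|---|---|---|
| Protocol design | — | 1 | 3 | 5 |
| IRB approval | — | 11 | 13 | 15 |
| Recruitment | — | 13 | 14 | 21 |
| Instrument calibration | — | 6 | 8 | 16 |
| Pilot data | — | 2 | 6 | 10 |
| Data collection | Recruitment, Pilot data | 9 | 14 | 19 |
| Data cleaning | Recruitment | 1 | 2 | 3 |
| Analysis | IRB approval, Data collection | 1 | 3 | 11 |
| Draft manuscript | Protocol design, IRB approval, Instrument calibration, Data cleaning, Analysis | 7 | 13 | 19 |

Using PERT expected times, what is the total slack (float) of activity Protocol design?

te_Protocol design = (1 + 4·3 + 5)/6 = 18/6 = 3
te_IRB approval = (11 + 4·13 + 15)/6 = 78/6 = 13
te_Recruitment = (13 + 4·14 + 21)/6 = 90/6 = 15
te_Instrument calibration = (6 + 4·8 + 16)/6 = 54/6 = 9
te_Pilot data = (2 + 4·6 + 10)/6 = 36/6 = 6
te_Data collection = (9 + 4·14 + 19)/6 = 84/6 = 14
te_Data cleaning = (1 + 4·2 + 3)/6 = 12/6 = 2
te_Analysis = (1 + 4·3 + 11)/6 = 24/6 = 4
te_Draft manuscript = (7 + 4·13 + 19)/6 = 78/6 = 13

Forward pass:
ES_Protocol design = 0; EF_Protocol design = 3
ES_IRB approval = 0; EF_IRB approval = 13
ES_Recruitment = 0; EF_Recruitment = 15
ES_Instrument calibration = 0; EF_Instrument calibration = 9
ES_Pilot data = 0; EF_Pilot data = 6
ES_Data collection = max(EF_Recruitment=15, EF_Pilot data=6) = 15; EF_Data collection = 15+14 = 29
ES_Data cleaning = 15; EF_Data cleaning = 15+2 = 17
ES_Analysis = max(EF_IRB approval=13, EF_Data collection=29) = 29; EF_Analysis = 29+4 = 33
ES_Draft manuscript = max(EF_Protocol design=3, EF_IRB approval=13, EF_Instrument calibration=9, EF_Data cleaning=17, EF_Analysis=33) = 33; EF_Draft manuscript = 33+13 = 46
Expected project duration μ = 46 weeks. Critical path: Recruitment → Data collection → Analysis → Draft manuscript.

Backward pass:
LF_Draft manuscript = 46; LS_Draft manuscript = 46−13 = 33
LF_Analysis = LS_Draft manuscript = 33; LS_Analysis = 33−4 = 29
LF_Data cleaning = LS_Draft manuscript = 33; LS_Data cleaning = 33−2 = 31
LF_Data collection = LS_Analysis = 29; LS_Data collection = 29−14 = 15
LF_Pilot data = LS_Data collection = 15; LS_Pilot data = 15−6 = 9
LF_Instrument calibration = LS_Draft manuscript = 33; LS_Instrument calibration = 33−9 = 24
LF_Recruitment = min(LS_Data collection=15, LS_Data cleaning=31) = 15; LS_Recruitment = 15−15 = 0
LF_IRB approval = min(LS_Analysis=29, LS_Draft manuscript=33) = 29; LS_IRB approval = 29−13 = 16
LF_Protocol design = LS_Draft manuscript = 33; LS_Protocol design = 33−3 = 30
Slack_Protocol design = LS_Protocol design − ES_Protocol design = 30 − 0 = 30

30 weeks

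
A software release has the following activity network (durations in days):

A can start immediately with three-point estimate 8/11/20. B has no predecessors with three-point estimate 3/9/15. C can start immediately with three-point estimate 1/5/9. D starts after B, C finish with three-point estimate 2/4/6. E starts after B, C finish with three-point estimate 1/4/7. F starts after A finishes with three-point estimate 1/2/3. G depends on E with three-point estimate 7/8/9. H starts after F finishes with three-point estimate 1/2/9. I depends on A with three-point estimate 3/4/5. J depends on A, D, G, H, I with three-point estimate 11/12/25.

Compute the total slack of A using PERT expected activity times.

te_A = (8 + 4·11 + 20)/6 = 72/6 = 12
te_B = (3 + 4·9 + 15)/6 = 54/6 = 9
te_C = (1 + 4·5 + 9)/6 = 30/6 = 5
te_D = (2 + 4·4 + 6)/6 = 24/6 = 4
te_E = (1 + 4·4 + 7)/6 = 24/6 = 4
te_F = (1 + 4·2 + 3)/6 = 12/6 = 2
te_G = (7 + 4·8 + 9)/6 = 48/6 = 8
te_H = (1 + 4·2 + 9)/6 = 18/6 = 3
te_I = (3 + 4·4 + 5)/6 = 24/6 = 4
te_J = (11 + 4·12 + 25)/6 = 84/6 = 14

Forward pass:
ES_A = 0; EF_A = 12
ES_B = 0; EF_B = 9
ES_C = 0; EF_C = 5
ES_D = max(EF_B=9, EF_C=5) = 9; EF_D = 9+4 = 13
ES_E = max(EF_B=9, EF_C=5) = 9; EF_E = 9+4 = 13
ES_F = 12; EF_F = 12+2 = 14
ES_G = 13; EF_G = 13+8 = 21
ES_H = 14; EF_H = 14+3 = 17
ES_I = 12; EF_I = 12+4 = 16
ES_J = max(EF_A=12, EF_D=13, EF_G=21, EF_H=17, EF_I=16) = 21; EF_J = 21+14 = 35
Expected project duration μ = 35 days. Critical path: B → E → G → J.

Backward pass:
LF_J = 35; LS_J = 35−14 = 21
LF_I = LS_J = 21; LS_I = 21−4 = 17
LF_H = LS_J = 21; LS_H = 21−3 = 18
LF_G = LS_J = 21; LS_G = 21−8 = 13
LF_F = LS_H = 18; LS_F = 18−2 = 16
LF_E = LS_G = 13; LS_E = 13−4 = 9
LF_D = LS_J = 21; LS_D = 21−4 = 17
LF_C = min(LS_D=17, LS_E=9) = 9; LS_C = 9−5 = 4
LF_B = min(LS_D=17, LS_E=9) = 9; LS_B = 9−9 = 0
LF_A = min(LS_F=16, LS_I=17, LS_J=21) = 16; LS_A = 16−12 = 4
Slack_A = LS_A − ES_A = 4 − 0 = 4

4 days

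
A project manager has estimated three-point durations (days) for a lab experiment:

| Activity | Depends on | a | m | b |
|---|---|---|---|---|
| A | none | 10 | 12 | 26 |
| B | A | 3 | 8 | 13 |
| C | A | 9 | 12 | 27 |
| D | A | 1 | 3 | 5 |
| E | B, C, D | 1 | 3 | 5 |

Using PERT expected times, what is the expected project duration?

31 days

te_A = (10 + 4·12 + 26)/6 = 84/6 = 14
te_B = (3 + 4·8 + 13)/6 = 48/6 = 8
te_C = (9 + 4·12 + 27)/6 = 84/6 = 14
te_D = (1 + 4·3 + 5)/6 = 18/6 = 3
te_E = (1 + 4·3 + 5)/6 = 18/6 = 3

Forward pass:
ES_A = 0; EF_A = 14
ES_B = 14; EF_B = 14+8 = 22
ES_C = 14; EF_C = 14+14 = 28
ES_D = 14; EF_D = 14+3 = 17
ES_E = max(EF_B=22, EF_C=28, EF_D=17) = 28; EF_E = 28+3 = 31
Expected project duration μ = 31 days. Critical path: A → C → E.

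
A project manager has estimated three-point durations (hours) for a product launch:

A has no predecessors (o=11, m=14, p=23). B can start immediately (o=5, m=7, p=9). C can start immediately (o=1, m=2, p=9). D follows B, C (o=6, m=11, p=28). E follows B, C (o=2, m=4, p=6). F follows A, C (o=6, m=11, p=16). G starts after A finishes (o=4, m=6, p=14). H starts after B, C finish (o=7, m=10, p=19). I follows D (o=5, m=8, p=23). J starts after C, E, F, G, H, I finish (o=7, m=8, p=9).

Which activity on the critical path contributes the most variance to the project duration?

D

te_A = (11 + 4·14 + 23)/6 = 90/6 = 15; σ²_A = ((23−11)/6)² = 4.000
te_B = (5 + 4·7 + 9)/6 = 42/6 = 7; σ²_B = ((9−5)/6)² = 0.444
te_C = (1 + 4·2 + 9)/6 = 18/6 = 3; σ²_C = ((9−1)/6)² = 1.778
te_D = (6 + 4·11 + 28)/6 = 78/6 = 13; σ²_D = ((28−6)/6)² = 13.444
te_E = (2 + 4·4 + 6)/6 = 24/6 = 4; σ²_E = ((6−2)/6)² = 0.444
te_F = (6 + 4·11 + 16)/6 = 66/6 = 11; σ²_F = ((16−6)/6)² = 2.778
te_G = (4 + 4·6 + 14)/6 = 42/6 = 7; σ²_G = ((14−4)/6)² = 2.778
te_H = (7 + 4·10 + 19)/6 = 66/6 = 11; σ²_H = ((19−7)/6)² = 4.000
te_I = (5 + 4·8 + 23)/6 = 60/6 = 10; σ²_I = ((23−5)/6)² = 9.000
te_J = (7 + 4·8 + 9)/6 = 48/6 = 8; σ²_J = ((9−7)/6)² = 0.111

Forward pass:
ES_A = 0; EF_A = 15
ES_B = 0; EF_B = 7
ES_C = 0; EF_C = 3
ES_D = max(EF_B=7, EF_C=3) = 7; EF_D = 7+13 = 20
ES_E = max(EF_B=7, EF_C=3) = 7; EF_E = 7+4 = 11
ES_F = max(EF_A=15, EF_C=3) = 15; EF_F = 15+11 = 26
ES_G = 15; EF_G = 15+7 = 22
ES_H = max(EF_B=7, EF_C=3) = 7; EF_H = 7+11 = 18
ES_I = 20; EF_I = 20+10 = 30
ES_J = max(EF_C=3, EF_E=11, EF_F=26, EF_G=22, EF_H=18, EF_I=30) = 30; EF_J = 30+8 = 38
Expected project duration μ = 38 hours. Critical path: B → D → I → J.

Variances on critical path: σ²_B=0.444, σ²_D=13.444, σ²_I=9.000, σ²_J=0.111.
Largest is σ²_D = 13.444.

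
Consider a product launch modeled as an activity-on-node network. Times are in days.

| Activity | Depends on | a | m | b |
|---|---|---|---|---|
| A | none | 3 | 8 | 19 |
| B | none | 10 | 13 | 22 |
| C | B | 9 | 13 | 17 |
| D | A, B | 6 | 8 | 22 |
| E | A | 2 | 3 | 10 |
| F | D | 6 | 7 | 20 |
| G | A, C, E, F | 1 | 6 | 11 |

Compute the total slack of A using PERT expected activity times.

te_A = (3 + 4·8 + 19)/6 = 54/6 = 9
te_B = (10 + 4·13 + 22)/6 = 84/6 = 14
te_C = (9 + 4·13 + 17)/6 = 78/6 = 13
te_D = (6 + 4·8 + 22)/6 = 60/6 = 10
te_E = (2 + 4·3 + 10)/6 = 24/6 = 4
te_F = (6 + 4·7 + 20)/6 = 54/6 = 9
te_G = (1 + 4·6 + 11)/6 = 36/6 = 6

Forward pass:
ES_A = 0; EF_A = 9
ES_B = 0; EF_B = 14
ES_C = 14; EF_C = 14+13 = 27
ES_D = max(EF_A=9, EF_B=14) = 14; EF_D = 14+10 = 24
ES_E = 9; EF_E = 9+4 = 13
ES_F = 24; EF_F = 24+9 = 33
ES_G = max(EF_A=9, EF_C=27, EF_E=13, EF_F=33) = 33; EF_G = 33+6 = 39
Expected project duration μ = 39 days. Critical path: B → D → F → G.

Backward pass:
LF_G = 39; LS_G = 39−6 = 33
LF_F = LS_G = 33; LS_F = 33−9 = 24
LF_E = LS_G = 33; LS_E = 33−4 = 29
LF_D = LS_F = 24; LS_D = 24−10 = 14
LF_C = LS_G = 33; LS_C = 33−13 = 20
LF_B = min(LS_C=20, LS_D=14) = 14; LS_B = 14−14 = 0
LF_A = min(LS_D=14, LS_E=29, LS_G=33) = 14; LS_A = 14−9 = 5
Slack_A = LS_A − ES_A = 5 − 0 = 5

5 days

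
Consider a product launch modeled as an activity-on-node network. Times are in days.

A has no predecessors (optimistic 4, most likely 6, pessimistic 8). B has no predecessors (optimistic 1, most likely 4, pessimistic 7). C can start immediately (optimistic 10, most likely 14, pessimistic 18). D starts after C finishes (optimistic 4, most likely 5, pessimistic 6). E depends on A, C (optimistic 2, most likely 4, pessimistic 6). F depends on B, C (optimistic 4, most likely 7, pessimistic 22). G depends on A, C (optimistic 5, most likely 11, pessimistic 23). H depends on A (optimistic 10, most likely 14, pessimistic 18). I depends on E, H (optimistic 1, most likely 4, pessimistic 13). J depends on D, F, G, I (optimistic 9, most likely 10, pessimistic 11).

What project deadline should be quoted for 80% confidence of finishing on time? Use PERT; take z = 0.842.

38.8 days

te_A = (4 + 4·6 + 8)/6 = 36/6 = 6; σ²_A = ((8−4)/6)² = 0.444
te_B = (1 + 4·4 + 7)/6 = 24/6 = 4; σ²_B = ((7−1)/6)² = 1.000
te_C = (10 + 4·14 + 18)/6 = 84/6 = 14; σ²_C = ((18−10)/6)² = 1.778
te_D = (4 + 4·5 + 6)/6 = 30/6 = 5; σ²_D = ((6−4)/6)² = 0.111
te_E = (2 + 4·4 + 6)/6 = 24/6 = 4; σ²_E = ((6−2)/6)² = 0.444
te_F = (4 + 4·7 + 22)/6 = 54/6 = 9; σ²_F = ((22−4)/6)² = 9.000
te_G = (5 + 4·11 + 23)/6 = 72/6 = 12; σ²_G = ((23−5)/6)² = 9.000
te_H = (10 + 4·14 + 18)/6 = 84/6 = 14; σ²_H = ((18−10)/6)² = 1.778
te_I = (1 + 4·4 + 13)/6 = 30/6 = 5; σ²_I = ((13−1)/6)² = 4.000
te_J = (9 + 4·10 + 11)/6 = 60/6 = 10; σ²_J = ((11−9)/6)² = 0.111

Forward pass:
ES_A = 0; EF_A = 6
ES_B = 0; EF_B = 4
ES_C = 0; EF_C = 14
ES_D = 14; EF_D = 14+5 = 19
ES_E = max(EF_A=6, EF_C=14) = 14; EF_E = 14+4 = 18
ES_F = max(EF_B=4, EF_C=14) = 14; EF_F = 14+9 = 23
ES_G = max(EF_A=6, EF_C=14) = 14; EF_G = 14+12 = 26
ES_H = 6; EF_H = 6+14 = 20
ES_I = max(EF_E=18, EF_H=20) = 20; EF_I = 20+5 = 25
ES_J = max(EF_D=19, EF_F=23, EF_G=26, EF_I=25) = 26; EF_J = 26+10 = 36
Expected project duration μ = 36 days. Critical path: C → G → J.

Variance along critical path = 1.778 + 9.000 + 0.111 = 10.889; σ = 3.300 days.
D = μ + z·σ = 36 + 0.842·3.300 = 38.8 days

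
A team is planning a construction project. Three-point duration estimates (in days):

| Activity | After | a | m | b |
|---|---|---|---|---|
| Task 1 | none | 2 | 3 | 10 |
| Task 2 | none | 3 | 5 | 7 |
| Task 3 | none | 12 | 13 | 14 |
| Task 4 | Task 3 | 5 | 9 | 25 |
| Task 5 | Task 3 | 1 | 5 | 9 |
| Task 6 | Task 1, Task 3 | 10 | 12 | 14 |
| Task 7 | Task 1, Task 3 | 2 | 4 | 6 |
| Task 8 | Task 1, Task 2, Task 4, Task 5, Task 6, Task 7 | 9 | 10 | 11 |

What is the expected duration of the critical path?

te_Task 1 = (2 + 4·3 + 10)/6 = 24/6 = 4
te_Task 2 = (3 + 4·5 + 7)/6 = 30/6 = 5
te_Task 3 = (12 + 4·13 + 14)/6 = 78/6 = 13
te_Task 4 = (5 + 4·9 + 25)/6 = 66/6 = 11
te_Task 5 = (1 + 4·5 + 9)/6 = 30/6 = 5
te_Task 6 = (10 + 4·12 + 14)/6 = 72/6 = 12
te_Task 7 = (2 + 4·4 + 6)/6 = 24/6 = 4
te_Task 8 = (9 + 4·10 + 11)/6 = 60/6 = 10

Forward pass:
ES_Task 1 = 0; EF_Task 1 = 4
ES_Task 2 = 0; EF_Task 2 = 5
ES_Task 3 = 0; EF_Task 3 = 13
ES_Task 4 = 13; EF_Task 4 = 13+11 = 24
ES_Task 5 = 13; EF_Task 5 = 13+5 = 18
ES_Task 6 = max(EF_Task 1=4, EF_Task 3=13) = 13; EF_Task 6 = 13+12 = 25
ES_Task 7 = max(EF_Task 1=4, EF_Task 3=13) = 13; EF_Task 7 = 13+4 = 17
ES_Task 8 = max(EF_Task 1=4, EF_Task 2=5, EF_Task 4=24, EF_Task 5=18, EF_Task 6=25, EF_Task 7=17) = 25; EF_Task 8 = 25+10 = 35
Expected project duration μ = 35 days. Critical path: Task 3 → Task 6 → Task 8.

35 days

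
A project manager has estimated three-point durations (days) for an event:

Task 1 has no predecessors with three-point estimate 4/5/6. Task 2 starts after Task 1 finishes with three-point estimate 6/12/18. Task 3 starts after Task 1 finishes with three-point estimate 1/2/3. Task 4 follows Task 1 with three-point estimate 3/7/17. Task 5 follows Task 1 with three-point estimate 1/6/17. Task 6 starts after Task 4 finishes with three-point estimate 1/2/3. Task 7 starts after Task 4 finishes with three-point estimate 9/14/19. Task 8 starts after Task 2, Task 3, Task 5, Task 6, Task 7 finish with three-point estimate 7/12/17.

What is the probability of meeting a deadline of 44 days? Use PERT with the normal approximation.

te_Task 1 = (4 + 4·5 + 6)/6 = 30/6 = 5; σ²_Task 1 = ((6−4)/6)² = 0.111
te_Task 2 = (6 + 4·12 + 18)/6 = 72/6 = 12; σ²_Task 2 = ((18−6)/6)² = 4.000
te_Task 3 = (1 + 4·2 + 3)/6 = 12/6 = 2; σ²_Task 3 = ((3−1)/6)² = 0.111
te_Task 4 = (3 + 4·7 + 17)/6 = 48/6 = 8; σ²_Task 4 = ((17−3)/6)² = 5.444
te_Task 5 = (1 + 4·6 + 17)/6 = 42/6 = 7; σ²_Task 5 = ((17−1)/6)² = 7.111
te_Task 6 = (1 + 4·2 + 3)/6 = 12/6 = 2; σ²_Task 6 = ((3−1)/6)² = 0.111
te_Task 7 = (9 + 4·14 + 19)/6 = 84/6 = 14; σ²_Task 7 = ((19−9)/6)² = 2.778
te_Task 8 = (7 + 4·12 + 17)/6 = 72/6 = 12; σ²_Task 8 = ((17−7)/6)² = 2.778

Forward pass:
ES_Task 1 = 0; EF_Task 1 = 5
ES_Task 2 = 5; EF_Task 2 = 5+12 = 17
ES_Task 3 = 5; EF_Task 3 = 5+2 = 7
ES_Task 4 = 5; EF_Task 4 = 5+8 = 13
ES_Task 5 = 5; EF_Task 5 = 5+7 = 12
ES_Task 6 = 13; EF_Task 6 = 13+2 = 15
ES_Task 7 = 13; EF_Task 7 = 13+14 = 27
ES_Task 8 = max(EF_Task 2=17, EF_Task 3=7, EF_Task 5=12, EF_Task 6=15, EF_Task 7=27) = 27; EF_Task 8 = 27+12 = 39
Expected project duration μ = 39 days. Critical path: Task 1 → Task 4 → Task 7 → Task 8.

Variance along critical path = 0.111 + 5.444 + 2.778 + 2.778 = 11.111; σ = √11.111 = 3.333 days.
Z = (44 − 39) / 3.333 = 1.500
P(T ≤ 44) = Φ(1.500) ≈ 0.933

0.933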